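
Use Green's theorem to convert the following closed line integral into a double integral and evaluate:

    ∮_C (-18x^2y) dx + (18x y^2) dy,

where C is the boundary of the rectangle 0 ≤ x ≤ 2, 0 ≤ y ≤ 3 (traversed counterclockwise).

Green's theorem converts the closed line integral into a double integral over the enclosed region D:

    ∮_C P dx + Q dy = ∬_D (∂Q/∂x - ∂P/∂y) dA.

Here P = -18x^2y, Q = 18x y^2, so

    ∂Q/∂x = 18y^2,    ∂P/∂y = -18x^2,
    ∂Q/∂x - ∂P/∂y = 18x^2 + 18y^2.

D is the region 0 ≤ x ≤ 2, 0 ≤ y ≤ 3. Evaluating the double integral:

    ∬_D (18x^2 + 18y^2) dA = ∫_0^{2} ∫_0^{3} (18x^2 + 18y^2) dy dx.

Inner (y from 0 to 3): 54x^2 + 162.
Outer (x from 0 to 2): 468.

Therefore ∮_C P dx + Q dy = 468.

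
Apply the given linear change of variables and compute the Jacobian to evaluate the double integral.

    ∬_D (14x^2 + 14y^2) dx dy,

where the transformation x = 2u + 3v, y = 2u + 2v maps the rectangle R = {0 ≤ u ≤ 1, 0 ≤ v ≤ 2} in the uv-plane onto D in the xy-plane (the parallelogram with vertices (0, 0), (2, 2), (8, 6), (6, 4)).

Compute the Jacobian determinant of (x, y) with respect to (u, v):

    ∂(x,y)/∂(u,v) = | 2  3 | = (2)(2) - (3)(2) = -2.
                   | 2  2 |

Its absolute value is |J| = 2 (the area scaling factor).

Substituting x = 2u + 3v, y = 2u + 2v into the integrand,

    14x^2 + 14y^2 → 112u^2 + 280u v + 182v^2,

so the integral becomes

    ∬_R (112u^2 + 280u v + 182v^2) · |J| du dv = ∫_0^1 ∫_0^2 (224u^2 + 560u v + 364v^2) dv du.

Inner (v): 448u^2 + 1120u + 2912/3.
Outer (u): 1680.

Therefore ∬_D (14x^2 + 14y^2) dx dy = 1680.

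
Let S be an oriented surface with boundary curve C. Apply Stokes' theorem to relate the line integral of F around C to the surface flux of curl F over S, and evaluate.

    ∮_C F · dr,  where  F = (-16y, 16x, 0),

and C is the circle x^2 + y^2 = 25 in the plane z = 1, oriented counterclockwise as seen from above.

Let S be the flat disk x^2 + y^2 ≤ 25 in the plane z = 1, with upward unit normal n̂ = ẑ. By Stokes' theorem,

    ∮_C F · dr = ∬_S (∇ × F) · n̂ dS = ∬_D (curl F)_z dA,

where D is the disk x^2 + y^2 ≤ 25.

Compute the curl of F = (-16y, 16x, 0):
    (∇ × F)_x = ∂F_z/∂y - ∂F_y/∂z = 0,
    (∇ × F)_y = ∂F_x/∂z - ∂F_z/∂x = 0,
    (∇ × F)_z = ∂F_y/∂x - ∂F_x/∂y = 32.

On z = 1, (curl F)_z = 32.

Convert to polar (x = r cos θ, y = r sin θ, dA = r dr dθ); the integrand becomes 32, so

    ∬_D (curl F)_z dA = ∫_0^{2π} ∫_0^{5} (32) · r dr dθ.

Inner (r from 0 to 5): 400.
Outer (θ from 0 to 2π): 800π.

Therefore ∮_C F · dr = 800π.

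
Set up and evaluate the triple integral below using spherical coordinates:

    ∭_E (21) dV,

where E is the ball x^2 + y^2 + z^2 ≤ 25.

In spherical coordinates, x = ρ sin(φ) cos(θ), y = ρ sin(φ) sin(θ), z = ρ cos(φ), and dV = ρ^2 sin(φ) dρ dφ dθ.

The integrand becomes 21, so

    ∭_E (21) dV = ∫_{0}^{2π} ∫_{0}^{π} ∫_{0}^{5} (21) · ρ^2 sin(φ) dρ dφ dθ.

Inner (ρ): 875sin(φ).
Middle (φ): 1750.
Outer (θ): 3500π.

Therefore the triple integral equals 3500π.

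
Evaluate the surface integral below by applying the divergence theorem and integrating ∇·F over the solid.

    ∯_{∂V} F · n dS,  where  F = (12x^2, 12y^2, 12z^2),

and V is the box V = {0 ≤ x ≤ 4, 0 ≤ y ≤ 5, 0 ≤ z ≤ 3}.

By the divergence theorem,

    ∯_{∂V} F · n dS = ∭_V (∇ · F) dV.

Compute the divergence:
    ∇ · F = ∂F_x/∂x + ∂F_y/∂y + ∂F_z/∂z = 24x + 24y + 24z.

V is a rectangular box, so dV = dx dy dz with 0 ≤ x ≤ 4, 0 ≤ y ≤ 5, 0 ≤ z ≤ 3.

Integrate (24x + 24y + 24z) over V as an iterated integral:

    ∭_V (∇·F) dV = ∫_0^{4} ∫_0^{5} ∫_0^{3} (24x + 24y + 24z) dz dy dx.

Inner (z from 0 to 3): 72x + 72y + 108.
Middle (y from 0 to 5): 360x + 1440.
Outer (x from 0 to 4): 8640.

Therefore ∯_{∂V} F · n dS = 8640.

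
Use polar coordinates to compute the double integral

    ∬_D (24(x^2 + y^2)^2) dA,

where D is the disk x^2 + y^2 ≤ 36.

The region D is 0 ≤ r ≤ 6, 0 ≤ θ ≤ 2π in polar coordinates, where x = r cos(θ), y = r sin(θ), and dA = r dr dθ.

Under the substitution, the integrand becomes 24r^4, so

    ∬_D (24(x^2 + y^2)^2) dA = ∫_{0}^{2π} ∫_{0}^{6} (24r^4) · r dr dθ.

Inner integral (in r): ∫_{0}^{6} (24r^4) · r dr = 186624.

Outer integral (in θ): ∫_{0}^{2π} (186624) dθ = 373248π.

Therefore ∬_D (24(x^2 + y^2)^2) dA = 373248π.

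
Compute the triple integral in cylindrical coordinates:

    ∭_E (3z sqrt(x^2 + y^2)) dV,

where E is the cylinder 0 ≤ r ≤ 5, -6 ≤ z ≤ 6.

In cylindrical coordinates, x = r cos(θ), y = r sin(θ), z = z, and dV = r dr dθ dz.

The integrand becomes 3r z, so

    ∭_E (3z sqrt(x^2 + y^2)) dV = ∫_{0}^{2π} ∫_{0}^{5} ∫_{-6}^{6} (3r z) · r dz dr dθ.

Inner (z): 0.
Middle (r from 0 to 5): 0.
Outer (θ): 0.

Therefore the triple integral equals 0.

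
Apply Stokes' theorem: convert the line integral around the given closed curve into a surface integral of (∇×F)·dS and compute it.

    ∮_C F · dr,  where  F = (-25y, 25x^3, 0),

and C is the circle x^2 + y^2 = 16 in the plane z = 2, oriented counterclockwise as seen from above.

Let S be the flat disk x^2 + y^2 ≤ 16 in the plane z = 2, with upward unit normal n̂ = ẑ. By Stokes' theorem,

    ∮_C F · dr = ∬_S (∇ × F) · n̂ dS = ∬_D (curl F)_z dA,

where D is the disk x^2 + y^2 ≤ 16.

Compute the curl of F = (-25y, 25x^3, 0):
    (∇ × F)_x = ∂F_z/∂y - ∂F_y/∂z = 0,
    (∇ × F)_y = ∂F_x/∂z - ∂F_z/∂x = 0,
    (∇ × F)_z = ∂F_y/∂x - ∂F_x/∂y = 75x^2 + 25.

On z = 2, (curl F)_z = 75x^2 + 25.

Convert to polar (x = r cos θ, y = r sin θ, dA = r dr dθ); the integrand becomes 75r^2cos(θ)^2 + 25, so

    ∬_D (curl F)_z dA = ∫_0^{2π} ∫_0^{4} (75r^2cos(θ)^2 + 25) · r dr dθ.

Inner (r from 0 to 4): 4800cos(θ)^2 + 200.
Outer (θ from 0 to 2π): 5200π.

Therefore ∮_C F · dr = 5200π.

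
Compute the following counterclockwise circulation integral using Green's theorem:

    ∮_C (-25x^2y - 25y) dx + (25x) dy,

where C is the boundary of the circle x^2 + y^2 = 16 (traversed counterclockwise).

Green's theorem converts the closed line integral into a double integral over the enclosed region D:

    ∮_C P dx + Q dy = ∬_D (∂Q/∂x - ∂P/∂y) dA.

Here P = -25x^2y - 25y, Q = 25x, so

    ∂Q/∂x = 25,    ∂P/∂y = -25x^2 - 25,
    ∂Q/∂x - ∂P/∂y = 25x^2 + 50.

D is the region x^2 + y^2 ≤ 16. Evaluating the double integral:

In polar coordinates (x = r cos θ, y = r sin θ, dA = r dr dθ) the integrand becomes 25r^2cos(θ)^2 + 50, so

    ∬_D (25x^2 + 50) dA = ∫_0^{2π} ∫_0^{4} (25r^2cos(θ)^2 + 50) · r dr dθ.

Inner (r from 0 to 4): 1600cos(θ)^2 + 400.
Outer (θ from 0 to 2π): 2400π.

Therefore ∮_C P dx + Q dy = 2400π.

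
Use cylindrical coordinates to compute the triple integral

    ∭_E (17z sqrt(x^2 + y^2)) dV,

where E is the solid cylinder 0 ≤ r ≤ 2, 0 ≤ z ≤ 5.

In cylindrical coordinates, x = r cos(θ), y = r sin(θ), z = z, and dV = r dr dθ dz.

The integrand becomes 17r z, so

    ∭_E (17z sqrt(x^2 + y^2)) dV = ∫_{0}^{2π} ∫_{0}^{2} ∫_{0}^{5} (17r z) · r dz dr dθ.

Inner (z): 425r^2/2.
Middle (r from 0 to 2): 1700/3.
Outer (θ): 3400π/3.

Therefore the triple integral equals 3400π/3.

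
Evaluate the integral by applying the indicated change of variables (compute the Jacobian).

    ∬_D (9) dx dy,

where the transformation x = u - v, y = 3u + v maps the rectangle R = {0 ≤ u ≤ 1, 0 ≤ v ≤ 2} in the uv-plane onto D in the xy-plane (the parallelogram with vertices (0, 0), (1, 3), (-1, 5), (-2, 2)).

Compute the Jacobian determinant of (x, y) with respect to (u, v):

    ∂(x,y)/∂(u,v) = | 1  -1 | = (1)(1) - (-1)(3) = 4.
                   | 3  1 |

Its absolute value is |J| = 4 (the area scaling factor).

Substituting x = u - v, y = 3u + v into the integrand,

    9 → 9,

so the integral becomes

    ∬_R (9) · |J| du dv = ∫_0^1 ∫_0^2 (36) dv du.

Inner (v): 72.
Outer (u): 72.

Therefore ∬_D (9) dx dy = 72.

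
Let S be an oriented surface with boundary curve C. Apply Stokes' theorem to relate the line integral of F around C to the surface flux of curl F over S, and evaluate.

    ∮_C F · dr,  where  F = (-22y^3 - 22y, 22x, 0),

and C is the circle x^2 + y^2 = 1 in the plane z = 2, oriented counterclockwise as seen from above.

Let S be the flat disk x^2 + y^2 ≤ 1 in the plane z = 2, with upward unit normal n̂ = ẑ. By Stokes' theorem,

    ∮_C F · dr = ∬_S (∇ × F) · n̂ dS = ∬_D (curl F)_z dA,

where D is the disk x^2 + y^2 ≤ 1.

Compute the curl of F = (-22y^3 - 22y, 22x, 0):
    (∇ × F)_x = ∂F_z/∂y - ∂F_y/∂z = 0,
    (∇ × F)_y = ∂F_x/∂z - ∂F_z/∂x = 0,
    (∇ × F)_z = ∂F_y/∂x - ∂F_x/∂y = 66y^2 + 44.

On z = 2, (curl F)_z = 66y^2 + 44.

Convert to polar (x = r cos θ, y = r sin θ, dA = r dr dθ); the integrand becomes 66r^2sin(θ)^2 + 44, so

    ∬_D (curl F)_z dA = ∫_0^{2π} ∫_0^{1} (66r^2sin(θ)^2 + 44) · r dr dθ.

Inner (r from 0 to 1): 33sin(θ)^2/2 + 22.
Outer (θ from 0 to 2π): 121π/2.

Therefore ∮_C F · dr = 121π/2.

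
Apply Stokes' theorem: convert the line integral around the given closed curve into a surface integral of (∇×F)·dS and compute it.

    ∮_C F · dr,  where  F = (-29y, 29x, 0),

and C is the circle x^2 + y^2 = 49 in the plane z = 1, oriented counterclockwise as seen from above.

Let S be the flat disk x^2 + y^2 ≤ 49 in the plane z = 1, with upward unit normal n̂ = ẑ. By Stokes' theorem,

    ∮_C F · dr = ∬_S (∇ × F) · n̂ dS = ∬_D (curl F)_z dA,

where D is the disk x^2 + y^2 ≤ 49.

Compute the curl of F = (-29y, 29x, 0):
    (∇ × F)_x = ∂F_z/∂y - ∂F_y/∂z = 0,
    (∇ × F)_y = ∂F_x/∂z - ∂F_z/∂x = 0,
    (∇ × F)_z = ∂F_y/∂x - ∂F_x/∂y = 58.

On z = 1, (curl F)_z = 58.

Convert to polar (x = r cos θ, y = r sin θ, dA = r dr dθ); the integrand becomes 58, so

    ∬_D (curl F)_z dA = ∫_0^{2π} ∫_0^{7} (58) · r dr dθ.

Inner (r from 0 to 7): 1421.
Outer (θ from 0 to 2π): 2842π.

Therefore ∮_C F · dr = 2842π.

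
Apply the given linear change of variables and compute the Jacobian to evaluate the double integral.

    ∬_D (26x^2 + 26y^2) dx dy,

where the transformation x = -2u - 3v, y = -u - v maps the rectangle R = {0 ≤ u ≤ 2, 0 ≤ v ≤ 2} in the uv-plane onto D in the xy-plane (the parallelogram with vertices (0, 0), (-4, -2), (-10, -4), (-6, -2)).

Compute the Jacobian determinant of (x, y) with respect to (u, v):

    ∂(x,y)/∂(u,v) = | -2  -3 | = (-2)(-1) - (-3)(-1) = -1.
                   | -1  -1 |

Its absolute value is |J| = 1 (the area scaling factor).

Substituting x = -2u - 3v, y = -u - v into the integrand,

    26x^2 + 26y^2 → 130u^2 + 364u v + 260v^2,

so the integral becomes

    ∬_R (130u^2 + 364u v + 260v^2) · |J| du dv = ∫_0^2 ∫_0^2 (130u^2 + 364u v + 260v^2) dv du.

Inner (v): 260u^2 + 728u + 2080/3.
Outer (u): 3536.

Therefore ∬_D (26x^2 + 26y^2) dx dy = 3536.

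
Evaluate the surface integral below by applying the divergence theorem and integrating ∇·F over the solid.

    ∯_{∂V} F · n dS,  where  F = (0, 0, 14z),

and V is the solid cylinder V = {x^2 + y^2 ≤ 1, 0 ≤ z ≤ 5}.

By the divergence theorem,

    ∯_{∂V} F · n dS = ∭_V (∇ · F) dV.

Compute the divergence:
    ∇ · F = ∂F_x/∂x + ∂F_y/∂y + ∂F_z/∂z = 0 + 0 + 14 = 14.

In cylindrical coordinates, x = r cos(θ), y = r sin(θ), z = z, dV = r dr dθ dz, with 0 ≤ r ≤ 1, 0 ≤ θ ≤ 2π, 0 ≤ z ≤ 5.

The integrand, after substitution and multiplying by the volume element, becomes (14) · r, so

    ∭_V (∇·F) dV = ∫_0^{2π} ∫_0^{1} ∫_0^{5} (14) · r dz dr dθ.

Inner (z from 0 to 5): 70r.
Middle (r from 0 to 1): 35.
Outer (θ from 0 to 2π): 70π.

Therefore ∯_{∂V} F · n dS = 70π.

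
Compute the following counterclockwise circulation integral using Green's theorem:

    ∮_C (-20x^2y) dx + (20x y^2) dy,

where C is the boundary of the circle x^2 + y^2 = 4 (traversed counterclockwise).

Green's theorem converts the closed line integral into a double integral over the enclosed region D:

    ∮_C P dx + Q dy = ∬_D (∂Q/∂x - ∂P/∂y) dA.

Here P = -20x^2y, Q = 20x y^2, so

    ∂Q/∂x = 20y^2,    ∂P/∂y = -20x^2,
    ∂Q/∂x - ∂P/∂y = 20x^2 + 20y^2.

D is the region x^2 + y^2 ≤ 4. Evaluating the double integral:

In polar coordinates (x = r cos θ, y = r sin θ, dA = r dr dθ) the integrand becomes 20r^2, so

    ∬_D (20x^2 + 20y^2) dA = ∫_0^{2π} ∫_0^{2} (20r^2) · r dr dθ.

Inner (r from 0 to 2): 80.
Outer (θ from 0 to 2π): 160π.

Therefore ∮_C P dx + Q dy = 160π.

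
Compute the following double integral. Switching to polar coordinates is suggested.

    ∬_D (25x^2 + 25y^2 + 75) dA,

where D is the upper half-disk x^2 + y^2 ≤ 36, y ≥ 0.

The region D is 0 ≤ r ≤ 6, 0 ≤ θ ≤ π in polar coordinates, where x = r cos(θ), y = r sin(θ), and dA = r dr dθ.

Under the substitution, the integrand becomes 25r^2 + 75, so

    ∬_D (25x^2 + 25y^2 + 75) dA = ∫_{0}^{π} ∫_{0}^{6} (25r^2 + 75) · r dr dθ.

Inner integral (in r): ∫_{0}^{6} (25r^2 + 75) · r dr = 9450.

Outer integral (in θ): ∫_{0}^{π} (9450) dθ = 9450π.

Therefore ∬_D (25x^2 + 25y^2 + 75) dA = 9450π.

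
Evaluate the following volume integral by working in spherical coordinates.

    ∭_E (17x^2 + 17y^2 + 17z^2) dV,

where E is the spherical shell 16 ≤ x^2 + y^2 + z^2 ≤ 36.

In spherical coordinates, x = ρ sin(φ) cos(θ), y = ρ sin(φ) sin(θ), z = ρ cos(φ), and dV = ρ^2 sin(φ) dρ dφ dθ.

The integrand becomes 17ρ^2, so

    ∭_E (17x^2 + 17y^2 + 17z^2) dV = ∫_{0}^{2π} ∫_{0}^{π} ∫_{4}^{6} (17ρ^2) · ρ^2 sin(φ) dρ dφ dθ.

Inner (ρ): 114784sin(φ)/5.
Middle (φ): 229568/5.
Outer (θ): 459136π/5.

Therefore the triple integral equals 459136π/5.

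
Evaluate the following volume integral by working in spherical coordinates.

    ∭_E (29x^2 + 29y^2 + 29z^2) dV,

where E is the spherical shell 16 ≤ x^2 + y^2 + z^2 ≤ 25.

In spherical coordinates, x = ρ sin(φ) cos(θ), y = ρ sin(φ) sin(θ), z = ρ cos(φ), and dV = ρ^2 sin(φ) dρ dφ dθ.

The integrand becomes 29ρ^2, so

    ∭_E (29x^2 + 29y^2 + 29z^2) dV = ∫_{0}^{2π} ∫_{0}^{π} ∫_{4}^{5} (29ρ^2) · ρ^2 sin(φ) dρ dφ dθ.

Inner (ρ): 60929sin(φ)/5.
Middle (φ): 121858/5.
Outer (θ): 243716π/5.

Therefore the triple integral equals 243716π/5.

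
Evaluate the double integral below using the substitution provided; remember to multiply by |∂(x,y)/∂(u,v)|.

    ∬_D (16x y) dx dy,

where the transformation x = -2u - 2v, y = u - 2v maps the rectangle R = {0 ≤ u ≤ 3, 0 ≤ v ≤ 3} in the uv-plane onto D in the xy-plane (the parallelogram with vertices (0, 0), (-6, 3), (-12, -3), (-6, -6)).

Compute the Jacobian determinant of (x, y) with respect to (u, v):

    ∂(x,y)/∂(u,v) = | -2  -2 | = (-2)(-2) - (-2)(1) = 6.
                   | 1  -2 |

Its absolute value is |J| = 6 (the area scaling factor).

Substituting x = -2u - 2v, y = u - 2v into the integrand,

    16x y → -32u^2 + 32u v + 64v^2,

so the integral becomes

    ∬_R (-32u^2 + 32u v + 64v^2) · |J| du dv = ∫_0^3 ∫_0^3 (-192u^2 + 192u v + 384v^2) dv du.

Inner (v): -576u^2 + 864u + 3456.
Outer (u): 9072.

Therefore ∬_D (16x y) dx dy = 9072.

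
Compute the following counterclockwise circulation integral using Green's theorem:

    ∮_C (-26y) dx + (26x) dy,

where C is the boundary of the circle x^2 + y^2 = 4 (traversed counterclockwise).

Green's theorem converts the closed line integral into a double integral over the enclosed region D:

    ∮_C P dx + Q dy = ∬_D (∂Q/∂x - ∂P/∂y) dA.

Here P = -26y, Q = 26x, so

    ∂Q/∂x = 26,    ∂P/∂y = -26,
    ∂Q/∂x - ∂P/∂y = 52.

D is the region x^2 + y^2 ≤ 4. Evaluating the double integral:

In polar coordinates (x = r cos θ, y = r sin θ, dA = r dr dθ) the integrand becomes 52, so

    ∬_D (52) dA = ∫_0^{2π} ∫_0^{2} (52) · r dr dθ.

Inner (r from 0 to 2): 104.
Outer (θ from 0 to 2π): 208π.

Therefore ∮_C P dx + Q dy = 208π.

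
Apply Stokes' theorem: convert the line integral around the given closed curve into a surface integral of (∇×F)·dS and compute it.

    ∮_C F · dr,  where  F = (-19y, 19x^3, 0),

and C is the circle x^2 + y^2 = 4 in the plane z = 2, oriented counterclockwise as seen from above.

Let S be the flat disk x^2 + y^2 ≤ 4 in the plane z = 2, with upward unit normal n̂ = ẑ. By Stokes' theorem,

    ∮_C F · dr = ∬_S (∇ × F) · n̂ dS = ∬_D (curl F)_z dA,

where D is the disk x^2 + y^2 ≤ 4.

Compute the curl of F = (-19y, 19x^3, 0):
    (∇ × F)_x = ∂F_z/∂y - ∂F_y/∂z = 0,
    (∇ × F)_y = ∂F_x/∂z - ∂F_z/∂x = 0,
    (∇ × F)_z = ∂F_y/∂x - ∂F_x/∂y = 57x^2 + 19.

On z = 2, (curl F)_z = 57x^2 + 19.

Convert to polar (x = r cos θ, y = r sin θ, dA = r dr dθ); the integrand becomes 57r^2cos(θ)^2 + 19, so

    ∬_D (curl F)_z dA = ∫_0^{2π} ∫_0^{2} (57r^2cos(θ)^2 + 19) · r dr dθ.

Inner (r from 0 to 2): 228cos(θ)^2 + 38.
Outer (θ from 0 to 2π): 304π.

Therefore ∮_C F · dr = 304π.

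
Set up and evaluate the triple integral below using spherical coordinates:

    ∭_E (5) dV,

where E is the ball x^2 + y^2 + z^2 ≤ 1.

In spherical coordinates, x = ρ sin(φ) cos(θ), y = ρ sin(φ) sin(θ), z = ρ cos(φ), and dV = ρ^2 sin(φ) dρ dφ dθ.

The integrand becomes 5, so

    ∭_E (5) dV = ∫_{0}^{2π} ∫_{0}^{π} ∫_{0}^{1} (5) · ρ^2 sin(φ) dρ dφ dθ.

Inner (ρ): 5sin(φ)/3.
Middle (φ): 10/3.
Outer (θ): 20π/3.

Therefore the triple integral equals 20π/3.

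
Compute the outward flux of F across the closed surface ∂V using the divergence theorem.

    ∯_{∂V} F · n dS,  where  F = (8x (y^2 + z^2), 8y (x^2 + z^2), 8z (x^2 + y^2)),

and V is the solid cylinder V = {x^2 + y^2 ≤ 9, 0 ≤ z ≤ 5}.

By the divergence theorem,

    ∯_{∂V} F · n dS = ∭_V (∇ · F) dV.

Compute the divergence:
    ∇ · F = ∂F_x/∂x + ∂F_y/∂y + ∂F_z/∂z = 8y^2 + 8z^2 + 8x^2 + 8z^2 + 8x^2 + 8y^2 = 16x^2 + 16y^2 + 16z^2.

In cylindrical coordinates, x = r cos(θ), y = r sin(θ), z = z, dV = r dr dθ dz, with 0 ≤ r ≤ 3, 0 ≤ θ ≤ 2π, 0 ≤ z ≤ 5.

The integrand, after substitution and multiplying by the volume element, becomes (16r^2 + 16z^2) · r, so

    ∭_V (∇·F) dV = ∫_0^{2π} ∫_0^{3} ∫_0^{5} (16r^2 + 16z^2) · r dz dr dθ.

Inner (z from 0 to 5): 80r (r^2 + 25/3).
Middle (r from 0 to 3): 4620.
Outer (θ from 0 to 2π): 9240π.

Therefore ∯_{∂V} F · n dS = 9240π.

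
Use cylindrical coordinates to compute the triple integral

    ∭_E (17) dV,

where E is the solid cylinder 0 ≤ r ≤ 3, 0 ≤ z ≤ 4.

In cylindrical coordinates, x = r cos(θ), y = r sin(θ), z = z, and dV = r dr dθ dz.

The integrand becomes 17, so

    ∭_E (17) dV = ∫_{0}^{2π} ∫_{0}^{3} ∫_{0}^{4} (17) · r dz dr dθ.

Inner (z): 68r.
Middle (r from 0 to 3): 306.
Outer (θ): 612π.

Therefore the triple integral equals 612π.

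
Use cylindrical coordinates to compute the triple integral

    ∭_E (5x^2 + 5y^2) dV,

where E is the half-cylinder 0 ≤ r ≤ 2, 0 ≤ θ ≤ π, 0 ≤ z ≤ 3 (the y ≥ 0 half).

In cylindrical coordinates, x = r cos(θ), y = r sin(θ), z = z, and dV = r dr dθ dz.

The integrand becomes 5r^2, so

    ∭_E (5x^2 + 5y^2) dV = ∫_{0}^{π} ∫_{0}^{2} ∫_{0}^{3} (5r^2) · r dz dr dθ.

Inner (z): 15r^3.
Middle (r from 0 to 2): 60.
Outer (θ): 60π.

Therefore the triple integral equals 60π.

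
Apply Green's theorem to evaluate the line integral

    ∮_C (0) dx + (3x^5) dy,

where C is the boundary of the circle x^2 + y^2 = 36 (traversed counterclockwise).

Green's theorem converts the closed line integral into a double integral over the enclosed region D:

    ∮_C P dx + Q dy = ∬_D (∂Q/∂x - ∂P/∂y) dA.

Here P = 0, Q = 3x^5, so

    ∂Q/∂x = 15x^4,    ∂P/∂y = 0,
    ∂Q/∂x - ∂P/∂y = 15x^4.

D is the region x^2 + y^2 ≤ 36. Evaluating the double integral:

In polar coordinates (x = r cos θ, y = r sin θ, dA = r dr dθ) the integrand becomes 15r^4cos(θ)^4, so

    ∬_D (15x^4) dA = ∫_0^{2π} ∫_0^{6} (15r^4cos(θ)^4) · r dr dθ.

Inner (r from 0 to 6): 116640cos(θ)^4.
Outer (θ from 0 to 2π): 87480π.

Therefore ∮_C P dx + Q dy = 87480π.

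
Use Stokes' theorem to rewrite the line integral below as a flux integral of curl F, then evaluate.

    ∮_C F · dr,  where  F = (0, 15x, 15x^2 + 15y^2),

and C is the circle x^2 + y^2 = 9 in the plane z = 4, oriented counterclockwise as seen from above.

Let S be the flat disk x^2 + y^2 ≤ 9 in the plane z = 4, with upward unit normal n̂ = ẑ. By Stokes' theorem,

    ∮_C F · dr = ∬_S (∇ × F) · n̂ dS = ∬_D (curl F)_z dA,

where D is the disk x^2 + y^2 ≤ 9.

Compute the curl of F = (0, 15x, 15x^2 + 15y^2):
    (∇ × F)_x = ∂F_z/∂y - ∂F_y/∂z = 30y,
    (∇ × F)_y = ∂F_x/∂z - ∂F_z/∂x = -30x,
    (∇ × F)_z = ∂F_y/∂x - ∂F_x/∂y = 15.

On z = 4, (curl F)_z = 15.

Convert to polar (x = r cos θ, y = r sin θ, dA = r dr dθ); the integrand becomes 15, so

    ∬_D (curl F)_z dA = ∫_0^{2π} ∫_0^{3} (15) · r dr dθ.

Inner (r from 0 to 3): 135/2.
Outer (θ from 0 to 2π): 135π.

Therefore ∮_C F · dr = 135π.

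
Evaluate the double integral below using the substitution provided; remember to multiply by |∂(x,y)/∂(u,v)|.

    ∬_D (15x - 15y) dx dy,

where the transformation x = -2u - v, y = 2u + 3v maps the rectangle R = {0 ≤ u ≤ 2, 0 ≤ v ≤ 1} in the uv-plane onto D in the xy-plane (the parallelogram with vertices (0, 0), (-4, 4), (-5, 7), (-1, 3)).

Compute the Jacobian determinant of (x, y) with respect to (u, v):

    ∂(x,y)/∂(u,v) = | -2  -1 | = (-2)(3) - (-1)(2) = -4.
                   | 2  3 |

Its absolute value is |J| = 4 (the area scaling factor).

Substituting x = -2u - v, y = 2u + 3v into the integrand,

    15x - 15y → -60u - 60v,

so the integral becomes

    ∬_R (-60u - 60v) · |J| du dv = ∫_0^2 ∫_0^1 (-240u - 240v) dv du.

Inner (v): -240u - 120.
Outer (u): -720.

Therefore ∬_D (15x - 15y) dx dy = -720.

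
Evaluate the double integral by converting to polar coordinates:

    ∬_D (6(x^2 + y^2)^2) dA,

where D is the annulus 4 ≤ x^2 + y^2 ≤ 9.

The region D is 2 ≤ r ≤ 3, 0 ≤ θ ≤ 2π in polar coordinates, where x = r cos(θ), y = r sin(θ), and dA = r dr dθ.

Under the substitution, the integrand becomes 6r^4, so

    ∬_D (6(x^2 + y^2)^2) dA = ∫_{0}^{2π} ∫_{2}^{3} (6r^4) · r dr dθ.

Inner integral (in r): ∫_{2}^{3} (6r^4) · r dr = 665.

Outer integral (in θ): ∫_{0}^{2π} (665) dθ = 1330π.

Therefore ∬_D (6(x^2 + y^2)^2) dA = 1330π.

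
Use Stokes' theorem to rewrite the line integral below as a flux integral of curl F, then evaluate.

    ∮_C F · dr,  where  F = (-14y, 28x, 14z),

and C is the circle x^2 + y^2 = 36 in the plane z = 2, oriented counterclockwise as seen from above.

Let S be the flat disk x^2 + y^2 ≤ 36 in the plane z = 2, with upward unit normal n̂ = ẑ. By Stokes' theorem,

    ∮_C F · dr = ∬_S (∇ × F) · n̂ dS = ∬_D (curl F)_z dA,

where D is the disk x^2 + y^2 ≤ 36.

Compute the curl of F = (-14y, 28x, 14z):
    (∇ × F)_x = ∂F_z/∂y - ∂F_y/∂z = 0,
    (∇ × F)_y = ∂F_x/∂z - ∂F_z/∂x = 0,
    (∇ × F)_z = ∂F_y/∂x - ∂F_x/∂y = 42.

On z = 2, (curl F)_z = 42.

Convert to polar (x = r cos θ, y = r sin θ, dA = r dr dθ); the integrand becomes 42, so

    ∬_D (curl F)_z dA = ∫_0^{2π} ∫_0^{6} (42) · r dr dθ.

Inner (r from 0 to 6): 756.
Outer (θ from 0 to 2π): 1512π.

Therefore ∮_C F · dr = 1512π.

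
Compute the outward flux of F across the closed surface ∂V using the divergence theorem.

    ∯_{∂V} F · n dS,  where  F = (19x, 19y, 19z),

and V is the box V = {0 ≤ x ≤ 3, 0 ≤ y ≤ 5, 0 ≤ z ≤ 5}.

By the divergence theorem,

    ∯_{∂V} F · n dS = ∭_V (∇ · F) dV.

Compute the divergence:
    ∇ · F = ∂F_x/∂x + ∂F_y/∂y + ∂F_z/∂z = 19 + 19 + 19 = 57.

V is a rectangular box, so dV = dx dy dz with 0 ≤ x ≤ 3, 0 ≤ y ≤ 5, 0 ≤ z ≤ 5.

Integrate (57) over V as an iterated integral:

    ∭_V (∇·F) dV = ∫_0^{3} ∫_0^{5} ∫_0^{5} (57) dz dy dx.

Inner (z from 0 to 5): 285.
Middle (y from 0 to 5): 1425.
Outer (x from 0 to 3): 4275.

Therefore ∯_{∂V} F · n dS = 4275.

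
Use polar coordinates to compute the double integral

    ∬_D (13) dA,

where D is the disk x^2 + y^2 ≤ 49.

The region D is 0 ≤ r ≤ 7, 0 ≤ θ ≤ 2π in polar coordinates, where x = r cos(θ), y = r sin(θ), and dA = r dr dθ.

Under the substitution, the integrand becomes 13, so

    ∬_D (13) dA = ∫_{0}^{2π} ∫_{0}^{7} (13) · r dr dθ.

Inner integral (in r): ∫_{0}^{7} (13) · r dr = 637/2.

Outer integral (in θ): ∫_{0}^{2π} (637/2) dθ = 637π.

Therefore ∬_D (13) dA = 637π.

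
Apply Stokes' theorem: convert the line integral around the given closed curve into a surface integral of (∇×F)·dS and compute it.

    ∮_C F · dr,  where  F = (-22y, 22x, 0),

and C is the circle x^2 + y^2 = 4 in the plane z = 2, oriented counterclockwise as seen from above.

Let S be the flat disk x^2 + y^2 ≤ 4 in the plane z = 2, with upward unit normal n̂ = ẑ. By Stokes' theorem,

    ∮_C F · dr = ∬_S (∇ × F) · n̂ dS = ∬_D (curl F)_z dA,

where D is the disk x^2 + y^2 ≤ 4.

Compute the curl of F = (-22y, 22x, 0):
    (∇ × F)_x = ∂F_z/∂y - ∂F_y/∂z = 0,
    (∇ × F)_y = ∂F_x/∂z - ∂F_z/∂x = 0,
    (∇ × F)_z = ∂F_y/∂x - ∂F_x/∂y = 44.

On z = 2, (curl F)_z = 44.

Convert to polar (x = r cos θ, y = r sin θ, dA = r dr dθ); the integrand becomes 44, so

    ∬_D (curl F)_z dA = ∫_0^{2π} ∫_0^{2} (44) · r dr dθ.

Inner (r from 0 to 2): 88.
Outer (θ from 0 to 2π): 176π.

Therefore ∮_C F · dr = 176π.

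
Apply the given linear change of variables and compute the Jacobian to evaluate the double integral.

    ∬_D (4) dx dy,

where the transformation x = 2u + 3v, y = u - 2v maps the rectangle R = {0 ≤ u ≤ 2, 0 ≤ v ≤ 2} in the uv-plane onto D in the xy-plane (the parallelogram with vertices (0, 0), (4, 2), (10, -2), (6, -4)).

Compute the Jacobian determinant of (x, y) with respect to (u, v):

    ∂(x,y)/∂(u,v) = | 2  3 | = (2)(-2) - (3)(1) = -7.
                   | 1  -2 |

Its absolute value is |J| = 7 (the area scaling factor).

Substituting x = 2u + 3v, y = u - 2v into the integrand,

    4 → 4,

so the integral becomes

    ∬_R (4) · |J| du dv = ∫_0^2 ∫_0^2 (28) dv du.

Inner (v): 56.
Outer (u): 112.

Therefore ∬_D (4) dx dy = 112.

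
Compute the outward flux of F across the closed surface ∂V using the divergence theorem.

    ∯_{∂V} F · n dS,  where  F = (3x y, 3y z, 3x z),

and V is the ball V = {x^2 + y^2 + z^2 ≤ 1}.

By the divergence theorem,

    ∯_{∂V} F · n dS = ∭_V (∇ · F) dV.

Compute the divergence:
    ∇ · F = ∂F_x/∂x + ∂F_y/∂y + ∂F_z/∂z = 3y + 3z + 3x = 3x + 3y + 3z.

In spherical coordinates, x = ρ sin(φ) cos(θ), y = ρ sin(φ) sin(θ), z = ρ cos(φ), dV = ρ^2 sin(φ) dρ dφ dθ, with 0 ≤ ρ ≤ 1, 0 ≤ φ ≤ π, 0 ≤ θ ≤ 2π.

The integrand, after substitution and multiplying by the volume element, becomes (3ρ (sqrt(2)sin(φ)sin(θ + π/4) + cos(φ))) · ρ^2 sin(φ), so

    ∭_V (∇·F) dV = ∫_0^{2π} ∫_0^{π} ∫_0^{1} (3ρ (sqrt(2)sin(φ)sin(θ + π/4) + cos(φ))) · ρ^2 sin(φ) dρ dφ dθ.

Inner (ρ from 0 to 1): 3(sqrt(2)sin(φ)sin(θ + π/4) + cos(φ))sin(φ)/4.
Middle (φ from 0 to π): 3sqrt(2)π sin(θ + π/4)/8.
Outer (θ from 0 to 2π): 0.

Therefore ∯_{∂V} F · n dS = 0.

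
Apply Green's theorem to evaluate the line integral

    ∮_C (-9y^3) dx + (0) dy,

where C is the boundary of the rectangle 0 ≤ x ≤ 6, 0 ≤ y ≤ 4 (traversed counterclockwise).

Green's theorem converts the closed line integral into a double integral over the enclosed region D:

    ∮_C P dx + Q dy = ∬_D (∂Q/∂x - ∂P/∂y) dA.

Here P = -9y^3, Q = 0, so

    ∂Q/∂x = 0,    ∂P/∂y = -27y^2,
    ∂Q/∂x - ∂P/∂y = 27y^2.

D is the region 0 ≤ x ≤ 6, 0 ≤ y ≤ 4. Evaluating the double integral:

    ∬_D (27y^2) dA = ∫_0^{6} ∫_0^{4} (27y^2) dy dx.

Inner (y from 0 to 4): 576.
Outer (x from 0 to 6): 3456.

Therefore ∮_C P dx + Q dy = 3456.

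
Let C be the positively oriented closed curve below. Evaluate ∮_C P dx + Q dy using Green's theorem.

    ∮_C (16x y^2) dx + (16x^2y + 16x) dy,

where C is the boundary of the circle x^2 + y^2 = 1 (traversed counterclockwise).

Green's theorem converts the closed line integral into a double integral over the enclosed region D:

    ∮_C P dx + Q dy = ∬_D (∂Q/∂x - ∂P/∂y) dA.

Here P = 16x y^2, Q = 16x^2y + 16x, so

    ∂Q/∂x = 32x y + 16,    ∂P/∂y = 32x y,
    ∂Q/∂x - ∂P/∂y = 16.

D is the region x^2 + y^2 ≤ 1. Evaluating the double integral:

In polar coordinates (x = r cos θ, y = r sin θ, dA = r dr dθ) the integrand becomes 16, so

    ∬_D (16) dA = ∫_0^{2π} ∫_0^{1} (16) · r dr dθ.

Inner (r from 0 to 1): 8.
Outer (θ from 0 to 2π): 16π.

Therefore ∮_C P dx + Q dy = 16π.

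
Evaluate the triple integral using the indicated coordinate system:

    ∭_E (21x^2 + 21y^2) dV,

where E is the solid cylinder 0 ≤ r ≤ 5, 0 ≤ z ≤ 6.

In cylindrical coordinates, x = r cos(θ), y = r sin(θ), z = z, and dV = r dr dθ dz.

The integrand becomes 21r^2, so

    ∭_E (21x^2 + 21y^2) dV = ∫_{0}^{2π} ∫_{0}^{5} ∫_{0}^{6} (21r^2) · r dz dr dθ.

Inner (z): 126r^3.
Middle (r from 0 to 5): 39375/2.
Outer (θ): 39375π.

Therefore the triple integral equals 39375π.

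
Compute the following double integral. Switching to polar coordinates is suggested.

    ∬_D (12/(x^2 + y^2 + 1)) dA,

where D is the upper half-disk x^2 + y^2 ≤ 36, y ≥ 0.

The region D is 0 ≤ r ≤ 6, 0 ≤ θ ≤ π in polar coordinates, where x = r cos(θ), y = r sin(θ), and dA = r dr dθ.

Under the substitution, the integrand becomes 12/(r^2 + 1), so

    ∬_D (12/(x^2 + y^2 + 1)) dA = ∫_{0}^{π} ∫_{0}^{6} (12/(r^2 + 1)) · r dr dθ.

Inner integral (in r): ∫_{0}^{6} (12/(r^2 + 1)) · r dr = log(2565726409).

Outer integral (in θ): ∫_{0}^{π} (log(2565726409)) dθ = log(2565726409^π).

Therefore ∬_D (12/(x^2 + y^2 + 1)) dA = log(2565726409^π).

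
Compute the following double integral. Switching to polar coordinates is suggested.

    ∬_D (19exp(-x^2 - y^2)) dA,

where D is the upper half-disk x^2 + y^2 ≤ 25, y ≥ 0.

The region D is 0 ≤ r ≤ 5, 0 ≤ θ ≤ π in polar coordinates, where x = r cos(θ), y = r sin(θ), and dA = r dr dθ.

Under the substitution, the integrand becomes 19exp(-r^2), so

    ∬_D (19exp(-x^2 - y^2)) dA = ∫_{0}^{π} ∫_{0}^{5} (19exp(-r^2)) · r dr dθ.

Inner integral (in r): ∫_{0}^{5} (19exp(-r^2)) · r dr = 19/2 - 19exp(-25)/2.

Outer integral (in θ): ∫_{0}^{π} (19/2 - 19exp(-25)/2) dθ = -19π (1 - exp(25))exp(-25)/2.

Therefore ∬_D (19exp(-x^2 - y^2)) dA = -19π (1 - exp(25))exp(-25)/2.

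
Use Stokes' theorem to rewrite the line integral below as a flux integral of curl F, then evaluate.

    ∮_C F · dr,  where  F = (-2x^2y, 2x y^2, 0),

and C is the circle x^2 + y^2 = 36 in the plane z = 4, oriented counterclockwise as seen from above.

Let S be the flat disk x^2 + y^2 ≤ 36 in the plane z = 4, with upward unit normal n̂ = ẑ. By Stokes' theorem,

    ∮_C F · dr = ∬_S (∇ × F) · n̂ dS = ∬_D (curl F)_z dA,

where D is the disk x^2 + y^2 ≤ 36.

Compute the curl of F = (-2x^2y, 2x y^2, 0):
    (∇ × F)_x = ∂F_z/∂y - ∂F_y/∂z = 0,
    (∇ × F)_y = ∂F_x/∂z - ∂F_z/∂x = 0,
    (∇ × F)_z = ∂F_y/∂x - ∂F_x/∂y = 2x^2 + 2y^2.

On z = 4, (curl F)_z = 2x^2 + 2y^2.

Convert to polar (x = r cos θ, y = r sin θ, dA = r dr dθ); the integrand becomes 2r^2, so

    ∬_D (curl F)_z dA = ∫_0^{2π} ∫_0^{6} (2r^2) · r dr dθ.

Inner (r from 0 to 6): 648.
Outer (θ from 0 to 2π): 1296π.

Therefore ∮_C F · dr = 1296π.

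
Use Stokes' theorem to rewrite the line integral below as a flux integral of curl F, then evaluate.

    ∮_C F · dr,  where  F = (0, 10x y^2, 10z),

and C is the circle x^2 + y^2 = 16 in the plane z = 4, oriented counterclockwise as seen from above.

Let S be the flat disk x^2 + y^2 ≤ 16 in the plane z = 4, with upward unit normal n̂ = ẑ. By Stokes' theorem,

    ∮_C F · dr = ∬_S (∇ × F) · n̂ dS = ∬_D (curl F)_z dA,

where D is the disk x^2 + y^2 ≤ 16.

Compute the curl of F = (0, 10x y^2, 10z):
    (∇ × F)_x = ∂F_z/∂y - ∂F_y/∂z = 0,
    (∇ × F)_y = ∂F_x/∂z - ∂F_z/∂x = 0,
    (∇ × F)_z = ∂F_y/∂x - ∂F_x/∂y = 10y^2.

On z = 4, (curl F)_z = 10y^2.

Convert to polar (x = r cos θ, y = r sin θ, dA = r dr dθ); the integrand becomes 10r^2sin(θ)^2, so

    ∬_D (curl F)_z dA = ∫_0^{2π} ∫_0^{4} (10r^2sin(θ)^2) · r dr dθ.

Inner (r from 0 to 4): 640sin(θ)^2.
Outer (θ from 0 to 2π): 640π.

Therefore ∮_C F · dr = 640π.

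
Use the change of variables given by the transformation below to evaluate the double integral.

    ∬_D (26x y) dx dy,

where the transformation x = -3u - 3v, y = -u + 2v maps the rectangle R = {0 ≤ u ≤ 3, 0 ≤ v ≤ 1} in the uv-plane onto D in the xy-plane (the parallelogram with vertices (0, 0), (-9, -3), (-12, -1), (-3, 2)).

Compute the Jacobian determinant of (x, y) with respect to (u, v):

    ∂(x,y)/∂(u,v) = | -3  -3 | = (-3)(2) - (-3)(-1) = -9.
                   | -1  2 |

Its absolute value is |J| = 9 (the area scaling factor).

Substituting x = -3u - 3v, y = -u + 2v into the integrand,

    26x y → 78u^2 - 78u v - 156v^2,

so the integral becomes

    ∬_R (78u^2 - 78u v - 156v^2) · |J| du dv = ∫_0^3 ∫_0^1 (702u^2 - 702u v - 1404v^2) dv du.

Inner (v): 702u^2 - 351u - 468.
Outer (u): 6669/2.

Therefore ∬_D (26x y) dx dy = 6669/2.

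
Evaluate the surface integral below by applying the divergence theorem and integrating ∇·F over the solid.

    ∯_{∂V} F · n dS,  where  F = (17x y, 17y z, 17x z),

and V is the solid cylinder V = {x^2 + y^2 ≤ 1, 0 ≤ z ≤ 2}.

By the divergence theorem,

    ∯_{∂V} F · n dS = ∭_V (∇ · F) dV.

Compute the divergence:
    ∇ · F = ∂F_x/∂x + ∂F_y/∂y + ∂F_z/∂z = 17y + 17z + 17x = 17x + 17y + 17z.

In cylindrical coordinates, x = r cos(θ), y = r sin(θ), z = z, dV = r dr dθ dz, with 0 ≤ r ≤ 1, 0 ≤ θ ≤ 2π, 0 ≤ z ≤ 2.

The integrand, after substitution and multiplying by the volume element, becomes (17sqrt(2)r sin(θ + π/4) + 17z) · r, so

    ∭_V (∇·F) dV = ∫_0^{2π} ∫_0^{1} ∫_0^{2} (17sqrt(2)r sin(θ + π/4) + 17z) · r dz dr dθ.

Inner (z from 0 to 2): 34r (sqrt(2)r sin(θ + π/4) + 1).
Middle (r from 0 to 1): 34sqrt(2)sin(θ + π/4)/3 + 17.
Outer (θ from 0 to 2π): 34π.

Therefore ∯_{∂V} F · n dS = 34π.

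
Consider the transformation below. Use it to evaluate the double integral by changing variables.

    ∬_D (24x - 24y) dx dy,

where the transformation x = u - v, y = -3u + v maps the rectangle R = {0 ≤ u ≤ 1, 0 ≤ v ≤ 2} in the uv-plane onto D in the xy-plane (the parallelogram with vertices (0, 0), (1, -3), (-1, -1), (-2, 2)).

Compute the Jacobian determinant of (x, y) with respect to (u, v):

    ∂(x,y)/∂(u,v) = | 1  -1 | = (1)(1) - (-1)(-3) = -2.
                   | -3  1 |

Its absolute value is |J| = 2 (the area scaling factor).

Substituting x = u - v, y = -3u + v into the integrand,

    24x - 24y → 96u - 48v,

so the integral becomes

    ∬_R (96u - 48v) · |J| du dv = ∫_0^1 ∫_0^2 (192u - 96v) dv du.

Inner (v): 384u - 192.
Outer (u): 0.

Therefore ∬_D (24x - 24y) dx dy = 0.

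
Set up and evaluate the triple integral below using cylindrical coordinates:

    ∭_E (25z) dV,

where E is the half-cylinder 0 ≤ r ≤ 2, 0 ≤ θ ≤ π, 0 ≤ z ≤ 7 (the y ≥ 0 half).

In cylindrical coordinates, x = r cos(θ), y = r sin(θ), z = z, and dV = r dr dθ dz.

The integrand becomes 25z, so

    ∭_E (25z) dV = ∫_{0}^{π} ∫_{0}^{2} ∫_{0}^{7} (25z) · r dz dr dθ.

Inner (z): 1225r/2.
Middle (r from 0 to 2): 1225.
Outer (θ): 1225π.

Therefore the triple integral equals 1225π.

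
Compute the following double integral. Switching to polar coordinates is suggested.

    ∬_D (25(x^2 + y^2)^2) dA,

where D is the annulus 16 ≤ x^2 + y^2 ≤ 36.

The region D is 4 ≤ r ≤ 6, 0 ≤ θ ≤ 2π in polar coordinates, where x = r cos(θ), y = r sin(θ), and dA = r dr dθ.

Under the substitution, the integrand becomes 25r^4, so

    ∬_D (25(x^2 + y^2)^2) dA = ∫_{0}^{2π} ∫_{4}^{6} (25r^4) · r dr dθ.

Inner integral (in r): ∫_{4}^{6} (25r^4) · r dr = 532000/3.

Outer integral (in θ): ∫_{0}^{2π} (532000/3) dθ = 1064000π/3.

Therefore ∬_D (25(x^2 + y^2)^2) dA = 1064000π/3.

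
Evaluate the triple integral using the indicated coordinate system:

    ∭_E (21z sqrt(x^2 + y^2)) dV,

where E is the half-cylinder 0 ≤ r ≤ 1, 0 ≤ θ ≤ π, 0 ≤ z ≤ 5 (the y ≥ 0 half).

In cylindrical coordinates, x = r cos(θ), y = r sin(θ), z = z, and dV = r dr dθ dz.

The integrand becomes 21r z, so

    ∭_E (21z sqrt(x^2 + y^2)) dV = ∫_{0}^{π} ∫_{0}^{1} ∫_{0}^{5} (21r z) · r dz dr dθ.

Inner (z): 525r^2/2.
Middle (r from 0 to 1): 175/2.
Outer (θ): 175π/2.

Therefore the triple integral equals 175π/2.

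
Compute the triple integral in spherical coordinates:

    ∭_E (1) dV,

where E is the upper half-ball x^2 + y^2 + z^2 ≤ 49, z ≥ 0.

In spherical coordinates, x = ρ sin(φ) cos(θ), y = ρ sin(φ) sin(θ), z = ρ cos(φ), and dV = ρ^2 sin(φ) dρ dφ dθ.

The integrand becomes 1, so

    ∭_E (1) dV = ∫_{0}^{2π} ∫_{0}^{π/2} ∫_{0}^{7} (1) · ρ^2 sin(φ) dρ dφ dθ.

Inner (ρ): 343sin(φ)/3.
Middle (φ): 343/3.
Outer (θ): 686π/3.

Therefore the triple integral equals 686π/3.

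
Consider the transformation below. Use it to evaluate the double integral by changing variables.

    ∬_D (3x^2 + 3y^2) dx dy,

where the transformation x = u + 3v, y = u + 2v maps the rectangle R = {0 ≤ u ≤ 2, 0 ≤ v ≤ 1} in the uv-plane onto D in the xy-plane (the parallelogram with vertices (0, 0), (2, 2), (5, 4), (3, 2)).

Compute the Jacobian determinant of (x, y) with respect to (u, v):

    ∂(x,y)/∂(u,v) = | 1  3 | = (1)(2) - (3)(1) = -1.
                   | 1  2 |

Its absolute value is |J| = 1 (the area scaling factor).

Substituting x = u + 3v, y = u + 2v into the integrand,

    3x^2 + 3y^2 → 6u^2 + 30u v + 39v^2,

so the integral becomes

    ∬_R (6u^2 + 30u v + 39v^2) · |J| du dv = ∫_0^2 ∫_0^1 (6u^2 + 30u v + 39v^2) dv du.

Inner (v): 6u^2 + 15u + 13.
Outer (u): 72.

Therefore ∬_D (3x^2 + 3y^2) dx dy = 72.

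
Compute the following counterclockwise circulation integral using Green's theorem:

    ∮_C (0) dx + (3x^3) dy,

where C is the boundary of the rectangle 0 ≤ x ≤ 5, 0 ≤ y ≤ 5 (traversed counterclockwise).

Green's theorem converts the closed line integral into a double integral over the enclosed region D:

    ∮_C P dx + Q dy = ∬_D (∂Q/∂x - ∂P/∂y) dA.

Here P = 0, Q = 3x^3, so

    ∂Q/∂x = 9x^2,    ∂P/∂y = 0,
    ∂Q/∂x - ∂P/∂y = 9x^2.

D is the region 0 ≤ x ≤ 5, 0 ≤ y ≤ 5. Evaluating the double integral:

    ∬_D (9x^2) dA = ∫_0^{5} ∫_0^{5} (9x^2) dy dx.

Inner (y from 0 to 5): 45x^2.
Outer (x from 0 to 5): 1875.

Therefore ∮_C P dx + Q dy = 1875.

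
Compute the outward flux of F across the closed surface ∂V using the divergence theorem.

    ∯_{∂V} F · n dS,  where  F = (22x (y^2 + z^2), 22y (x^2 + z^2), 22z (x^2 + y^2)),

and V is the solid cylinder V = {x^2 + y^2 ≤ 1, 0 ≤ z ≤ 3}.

By the divergence theorem,

    ∯_{∂V} F · n dS = ∭_V (∇ · F) dV.

Compute the divergence:
    ∇ · F = ∂F_x/∂x + ∂F_y/∂y + ∂F_z/∂z = 22y^2 + 22z^2 + 22x^2 + 22z^2 + 22x^2 + 22y^2 = 44x^2 + 44y^2 + 44z^2.

In cylindrical coordinates, x = r cos(θ), y = r sin(θ), z = z, dV = r dr dθ dz, with 0 ≤ r ≤ 1, 0 ≤ θ ≤ 2π, 0 ≤ z ≤ 3.

The integrand, after substitution and multiplying by the volume element, becomes (44r^2 + 44z^2) · r, so

    ∭_V (∇·F) dV = ∫_0^{2π} ∫_0^{1} ∫_0^{3} (44r^2 + 44z^2) · r dz dr dθ.

Inner (z from 0 to 3): 132r (r^2 + 3).
Middle (r from 0 to 1): 231.
Outer (θ from 0 to 2π): 462π.

Therefore ∯_{∂V} F · n dS = 462π.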